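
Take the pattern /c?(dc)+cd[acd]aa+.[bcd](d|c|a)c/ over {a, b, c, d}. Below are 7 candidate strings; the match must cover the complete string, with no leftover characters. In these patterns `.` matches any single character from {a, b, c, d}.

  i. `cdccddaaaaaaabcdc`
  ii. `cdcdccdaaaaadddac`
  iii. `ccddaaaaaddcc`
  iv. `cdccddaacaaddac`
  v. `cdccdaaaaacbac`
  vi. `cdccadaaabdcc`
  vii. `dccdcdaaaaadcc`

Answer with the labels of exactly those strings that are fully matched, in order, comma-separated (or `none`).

i → match
ii → no match
iii → no match
iv → no match
v → match
vi → no match
vii → no match

i, v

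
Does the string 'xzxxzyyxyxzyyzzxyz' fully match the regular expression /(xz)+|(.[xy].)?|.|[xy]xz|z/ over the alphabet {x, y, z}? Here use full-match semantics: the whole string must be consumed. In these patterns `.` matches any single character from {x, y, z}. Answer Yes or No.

No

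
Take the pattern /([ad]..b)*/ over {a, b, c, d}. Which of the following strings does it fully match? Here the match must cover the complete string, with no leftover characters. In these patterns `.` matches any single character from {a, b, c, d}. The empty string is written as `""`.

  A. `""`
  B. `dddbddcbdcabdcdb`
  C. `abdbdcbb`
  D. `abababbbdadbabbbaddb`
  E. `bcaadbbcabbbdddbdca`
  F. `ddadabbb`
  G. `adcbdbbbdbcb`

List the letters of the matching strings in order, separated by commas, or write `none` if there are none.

A, B, C, D, G

A. `""` → match
B → match
C. `abdbdcbb` → match
D → match
E → no match
F. `ddadabbb` → no match
G. `adcbdbbbdbcb` → match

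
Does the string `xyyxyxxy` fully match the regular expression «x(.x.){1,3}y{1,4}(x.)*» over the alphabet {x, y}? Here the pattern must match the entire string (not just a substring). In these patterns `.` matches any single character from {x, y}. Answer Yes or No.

No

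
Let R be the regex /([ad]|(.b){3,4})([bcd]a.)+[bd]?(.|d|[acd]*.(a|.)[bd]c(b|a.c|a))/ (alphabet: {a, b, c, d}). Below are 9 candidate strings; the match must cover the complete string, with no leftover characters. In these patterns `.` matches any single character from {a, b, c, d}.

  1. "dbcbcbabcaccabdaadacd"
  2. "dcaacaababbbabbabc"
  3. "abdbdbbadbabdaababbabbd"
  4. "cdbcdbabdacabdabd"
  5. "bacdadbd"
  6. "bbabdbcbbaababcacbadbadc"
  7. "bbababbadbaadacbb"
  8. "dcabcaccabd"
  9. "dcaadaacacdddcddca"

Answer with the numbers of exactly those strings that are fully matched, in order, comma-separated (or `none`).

1, 3, 6, 7, 8, 9

1 → match
2 → no match
3 → match
4 → no match
5 → no match
6 → match
7 → match
8 → match
9 → match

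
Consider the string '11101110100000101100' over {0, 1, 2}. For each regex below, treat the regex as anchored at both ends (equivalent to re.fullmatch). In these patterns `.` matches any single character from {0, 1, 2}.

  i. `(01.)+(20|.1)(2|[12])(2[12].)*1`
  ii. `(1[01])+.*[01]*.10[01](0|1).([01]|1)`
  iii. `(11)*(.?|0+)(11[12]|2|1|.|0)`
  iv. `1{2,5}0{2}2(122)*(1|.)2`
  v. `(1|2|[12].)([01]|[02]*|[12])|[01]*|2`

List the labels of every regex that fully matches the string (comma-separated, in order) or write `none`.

ii, v

i → no match — must start with '01'
ii → match
iii → no match
iv → no match — must end with '2'
v → match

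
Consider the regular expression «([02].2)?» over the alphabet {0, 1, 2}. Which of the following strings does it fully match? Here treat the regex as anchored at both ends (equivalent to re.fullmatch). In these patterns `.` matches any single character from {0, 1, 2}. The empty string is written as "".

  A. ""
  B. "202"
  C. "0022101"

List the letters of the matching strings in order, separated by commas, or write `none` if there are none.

A, B

A → match
B → match
C → no match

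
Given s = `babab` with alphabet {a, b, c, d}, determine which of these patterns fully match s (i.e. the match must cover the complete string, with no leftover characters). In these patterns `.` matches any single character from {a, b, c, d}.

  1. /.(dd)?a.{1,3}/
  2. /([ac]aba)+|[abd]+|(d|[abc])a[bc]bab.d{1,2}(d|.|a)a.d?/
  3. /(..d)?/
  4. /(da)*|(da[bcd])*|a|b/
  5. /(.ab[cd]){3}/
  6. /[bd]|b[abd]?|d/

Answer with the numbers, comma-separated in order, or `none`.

1, 2

1 → match
2 → match
3 → no match
4 → no match
5 → no match
6 → no match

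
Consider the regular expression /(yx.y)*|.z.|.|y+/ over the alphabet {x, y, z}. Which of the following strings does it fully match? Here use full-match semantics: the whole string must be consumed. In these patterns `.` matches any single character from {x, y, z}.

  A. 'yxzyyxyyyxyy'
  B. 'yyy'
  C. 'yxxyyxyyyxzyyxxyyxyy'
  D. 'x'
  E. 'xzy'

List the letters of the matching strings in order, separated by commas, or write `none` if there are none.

A. 'yxzyyxyyyxyy' → match
B. 'yyy' → match
C → match
D. 'x' → match
E. 'xzy' → match

A, B, C, D, E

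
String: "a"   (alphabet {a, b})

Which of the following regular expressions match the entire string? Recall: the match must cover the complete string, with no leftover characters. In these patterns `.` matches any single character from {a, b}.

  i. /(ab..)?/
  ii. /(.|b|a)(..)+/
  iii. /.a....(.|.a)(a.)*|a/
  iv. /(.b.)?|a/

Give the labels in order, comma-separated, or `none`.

iii, iv

i → no match
ii → no match
iii → match
iv → match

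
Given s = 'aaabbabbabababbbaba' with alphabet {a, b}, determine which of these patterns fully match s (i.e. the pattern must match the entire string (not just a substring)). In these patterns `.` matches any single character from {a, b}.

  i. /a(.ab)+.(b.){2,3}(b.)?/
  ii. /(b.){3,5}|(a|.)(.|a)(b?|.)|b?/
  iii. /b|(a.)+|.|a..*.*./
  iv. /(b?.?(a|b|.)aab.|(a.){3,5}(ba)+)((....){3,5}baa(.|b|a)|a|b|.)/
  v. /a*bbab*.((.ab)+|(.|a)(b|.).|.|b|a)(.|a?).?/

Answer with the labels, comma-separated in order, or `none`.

i, iii

i → match
ii → no match
iii → match
iv → no match
v → no match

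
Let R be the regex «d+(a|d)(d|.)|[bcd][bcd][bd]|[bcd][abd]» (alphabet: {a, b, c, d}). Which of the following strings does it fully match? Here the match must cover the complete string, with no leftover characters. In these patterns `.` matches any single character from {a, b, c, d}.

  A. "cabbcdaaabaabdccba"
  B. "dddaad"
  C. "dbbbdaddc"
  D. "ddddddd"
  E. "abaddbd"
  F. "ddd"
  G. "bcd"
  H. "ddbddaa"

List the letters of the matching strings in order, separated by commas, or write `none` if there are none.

A → no match
B → no match
C → no match
D → match
E → no match
F → match
G → match
H → no match

D, F, G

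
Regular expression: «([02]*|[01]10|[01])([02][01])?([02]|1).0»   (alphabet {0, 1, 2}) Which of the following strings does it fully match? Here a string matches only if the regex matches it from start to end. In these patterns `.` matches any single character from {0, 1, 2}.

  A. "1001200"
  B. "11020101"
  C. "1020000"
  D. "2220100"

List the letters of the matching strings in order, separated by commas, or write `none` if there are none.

A. "1001200" → no match
B. "11020101" → no match — must end with "0"
C. "1020000" → no match
D. "2220100" → match

D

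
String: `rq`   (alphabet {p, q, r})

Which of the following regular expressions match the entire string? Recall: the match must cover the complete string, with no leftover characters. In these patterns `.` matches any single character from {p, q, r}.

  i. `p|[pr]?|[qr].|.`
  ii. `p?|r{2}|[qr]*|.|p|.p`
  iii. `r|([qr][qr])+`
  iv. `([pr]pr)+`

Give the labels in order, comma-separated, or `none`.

i → match
ii → match
iii → match
iv → no match — must end with `pr`

i, ii, iii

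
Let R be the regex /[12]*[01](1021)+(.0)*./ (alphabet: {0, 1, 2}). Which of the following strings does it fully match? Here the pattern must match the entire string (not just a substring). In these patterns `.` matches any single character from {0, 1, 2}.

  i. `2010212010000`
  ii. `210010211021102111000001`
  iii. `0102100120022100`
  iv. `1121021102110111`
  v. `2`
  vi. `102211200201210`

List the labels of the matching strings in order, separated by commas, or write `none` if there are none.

i

i → match
ii → no match
iii → no match
iv → no match
v → no match
vi → no match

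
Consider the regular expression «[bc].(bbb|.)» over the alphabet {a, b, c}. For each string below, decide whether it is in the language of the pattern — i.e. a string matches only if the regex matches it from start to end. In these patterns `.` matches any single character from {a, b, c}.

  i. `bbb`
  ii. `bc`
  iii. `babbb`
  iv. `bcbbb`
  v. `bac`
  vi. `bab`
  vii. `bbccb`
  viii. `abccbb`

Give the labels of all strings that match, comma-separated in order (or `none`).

i, iii, iv, v, vi

i → match
ii → no match
iii → match
iv → match
v → match
vi → match
vii → no match
viii → no match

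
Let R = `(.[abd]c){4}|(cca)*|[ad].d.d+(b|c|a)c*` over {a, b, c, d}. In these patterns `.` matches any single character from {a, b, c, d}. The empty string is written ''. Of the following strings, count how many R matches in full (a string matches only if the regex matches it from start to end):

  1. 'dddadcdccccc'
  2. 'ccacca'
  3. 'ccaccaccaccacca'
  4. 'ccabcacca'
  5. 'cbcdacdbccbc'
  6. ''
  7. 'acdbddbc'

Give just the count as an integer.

5

1 → no match
2 → match
3 → match
4 → no match
5 → match
6 → match
7 → match
Total matched: 5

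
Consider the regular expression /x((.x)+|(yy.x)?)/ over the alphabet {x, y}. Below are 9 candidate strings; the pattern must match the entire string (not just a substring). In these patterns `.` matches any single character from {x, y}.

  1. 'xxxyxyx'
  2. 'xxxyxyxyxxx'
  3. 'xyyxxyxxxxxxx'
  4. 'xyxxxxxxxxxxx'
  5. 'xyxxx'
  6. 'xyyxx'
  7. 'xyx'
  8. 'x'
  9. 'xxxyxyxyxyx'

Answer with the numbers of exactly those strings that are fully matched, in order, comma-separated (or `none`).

1, 2, 4, 5, 6, 7, 8, 9

1 → match
2 → match
3 → no match
4 → match
5 → match
6 → match
7 → match
8 → match
9 → match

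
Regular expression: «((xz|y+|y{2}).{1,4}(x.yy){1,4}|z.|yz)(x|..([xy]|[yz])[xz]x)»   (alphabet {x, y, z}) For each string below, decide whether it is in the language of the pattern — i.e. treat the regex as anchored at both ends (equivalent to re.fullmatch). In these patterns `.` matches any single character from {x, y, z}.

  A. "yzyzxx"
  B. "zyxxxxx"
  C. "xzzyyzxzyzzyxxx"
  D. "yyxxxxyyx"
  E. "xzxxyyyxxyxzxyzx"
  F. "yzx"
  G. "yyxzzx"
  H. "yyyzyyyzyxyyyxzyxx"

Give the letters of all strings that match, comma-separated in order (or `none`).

A. "yzyzxx" → no match
B. "zyxxxxx" → match
C → no match
D. "yyxxxxyyx" → match
E → no match
F. "yzx" → match
G. "yyxzzx" → no match
H → no match

B, D, F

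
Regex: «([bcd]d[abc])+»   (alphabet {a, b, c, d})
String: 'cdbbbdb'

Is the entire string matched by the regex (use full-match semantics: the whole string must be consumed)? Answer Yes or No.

No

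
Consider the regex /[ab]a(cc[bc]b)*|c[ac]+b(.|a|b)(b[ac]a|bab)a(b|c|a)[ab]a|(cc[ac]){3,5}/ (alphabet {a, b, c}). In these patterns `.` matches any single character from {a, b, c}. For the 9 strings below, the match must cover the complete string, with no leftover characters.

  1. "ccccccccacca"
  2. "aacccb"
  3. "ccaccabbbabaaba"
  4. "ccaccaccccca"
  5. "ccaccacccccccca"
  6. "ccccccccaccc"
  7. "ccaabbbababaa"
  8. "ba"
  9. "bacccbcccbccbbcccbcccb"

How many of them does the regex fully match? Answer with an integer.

9

1 → match
2 → match
3 → match
4 → match
5 → match
6 → match
7 → match
8 → match
9 → match
Total matched: 9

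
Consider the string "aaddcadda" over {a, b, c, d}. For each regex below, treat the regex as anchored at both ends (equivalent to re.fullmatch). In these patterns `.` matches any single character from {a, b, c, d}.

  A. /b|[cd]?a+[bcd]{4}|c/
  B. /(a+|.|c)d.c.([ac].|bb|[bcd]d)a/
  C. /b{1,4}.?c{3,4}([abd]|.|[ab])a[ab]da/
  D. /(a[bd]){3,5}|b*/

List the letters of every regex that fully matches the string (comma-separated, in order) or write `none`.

A → no match
B → match
C → no match — must start with "b"
D → no match

B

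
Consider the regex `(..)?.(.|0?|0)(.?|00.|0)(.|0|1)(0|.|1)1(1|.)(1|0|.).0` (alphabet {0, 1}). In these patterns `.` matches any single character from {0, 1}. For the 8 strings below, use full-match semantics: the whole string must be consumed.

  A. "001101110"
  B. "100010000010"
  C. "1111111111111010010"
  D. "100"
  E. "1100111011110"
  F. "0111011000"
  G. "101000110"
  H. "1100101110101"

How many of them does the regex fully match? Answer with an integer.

1

A → no match
B → no match
C → no match
D → no match
E → no match
F → match
G → no match
H → no match — must end with "0"
Total matched: 1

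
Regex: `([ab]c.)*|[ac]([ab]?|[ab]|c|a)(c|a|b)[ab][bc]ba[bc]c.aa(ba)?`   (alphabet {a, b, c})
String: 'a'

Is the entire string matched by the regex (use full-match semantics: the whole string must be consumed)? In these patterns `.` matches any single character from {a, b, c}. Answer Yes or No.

No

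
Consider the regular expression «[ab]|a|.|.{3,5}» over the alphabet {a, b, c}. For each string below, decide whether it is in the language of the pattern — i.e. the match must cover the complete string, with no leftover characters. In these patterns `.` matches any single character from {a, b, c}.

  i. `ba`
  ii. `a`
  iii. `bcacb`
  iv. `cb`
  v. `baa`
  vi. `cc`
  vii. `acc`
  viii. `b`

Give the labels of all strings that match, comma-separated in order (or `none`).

i → no match
ii → match
iii → match
iv → no match
v → match
vi → no match
vii → match
viii → match

ii, iii, v, vii, viii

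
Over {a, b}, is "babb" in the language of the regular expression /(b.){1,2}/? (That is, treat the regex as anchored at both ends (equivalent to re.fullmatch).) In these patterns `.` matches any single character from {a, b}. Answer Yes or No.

Yes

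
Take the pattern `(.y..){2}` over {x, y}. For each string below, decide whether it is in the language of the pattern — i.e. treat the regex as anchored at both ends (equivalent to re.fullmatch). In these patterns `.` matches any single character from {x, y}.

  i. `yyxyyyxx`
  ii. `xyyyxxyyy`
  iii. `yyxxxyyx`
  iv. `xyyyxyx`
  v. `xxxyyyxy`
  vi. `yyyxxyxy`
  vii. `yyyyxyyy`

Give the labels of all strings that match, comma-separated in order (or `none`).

i → match
ii → no match
iii → match
iv → no match
v → no match
vi → match
vii → match

i, iii, vi, vii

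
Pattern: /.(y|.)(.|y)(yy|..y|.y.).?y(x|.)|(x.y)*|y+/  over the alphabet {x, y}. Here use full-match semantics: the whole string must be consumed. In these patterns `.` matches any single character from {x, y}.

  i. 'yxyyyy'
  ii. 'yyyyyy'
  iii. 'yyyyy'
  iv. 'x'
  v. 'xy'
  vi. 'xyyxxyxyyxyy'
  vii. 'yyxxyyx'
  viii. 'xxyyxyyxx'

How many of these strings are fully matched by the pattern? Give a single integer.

i → no match
ii → match
iii → match
iv → no match
v → no match
vi → match
vii → no match
viii → no match
Total matched: 3

3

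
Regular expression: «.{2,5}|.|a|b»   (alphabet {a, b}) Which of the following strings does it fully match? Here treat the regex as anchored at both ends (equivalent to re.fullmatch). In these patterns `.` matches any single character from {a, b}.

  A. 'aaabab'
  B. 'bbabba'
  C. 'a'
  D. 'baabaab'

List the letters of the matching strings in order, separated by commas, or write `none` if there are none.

A → no match
B → no match
C → match
D → no match

C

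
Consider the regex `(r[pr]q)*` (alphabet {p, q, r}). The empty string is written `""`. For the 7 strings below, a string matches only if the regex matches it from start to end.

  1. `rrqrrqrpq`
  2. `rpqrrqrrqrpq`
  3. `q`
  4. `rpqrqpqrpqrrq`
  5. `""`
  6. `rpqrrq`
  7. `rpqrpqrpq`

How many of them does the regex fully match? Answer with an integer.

1 → match
2 → match
3 → no match
4 → no match
5 → match
6 → match
7 → match
Total matched: 5

5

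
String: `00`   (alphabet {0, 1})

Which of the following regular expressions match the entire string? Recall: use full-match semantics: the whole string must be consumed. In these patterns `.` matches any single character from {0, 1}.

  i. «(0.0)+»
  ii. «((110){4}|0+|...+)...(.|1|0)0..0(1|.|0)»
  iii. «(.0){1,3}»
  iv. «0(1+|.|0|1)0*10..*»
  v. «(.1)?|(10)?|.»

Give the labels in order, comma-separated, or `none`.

i → no match
ii → no match
iii → match
iv → no match
v → no match

iii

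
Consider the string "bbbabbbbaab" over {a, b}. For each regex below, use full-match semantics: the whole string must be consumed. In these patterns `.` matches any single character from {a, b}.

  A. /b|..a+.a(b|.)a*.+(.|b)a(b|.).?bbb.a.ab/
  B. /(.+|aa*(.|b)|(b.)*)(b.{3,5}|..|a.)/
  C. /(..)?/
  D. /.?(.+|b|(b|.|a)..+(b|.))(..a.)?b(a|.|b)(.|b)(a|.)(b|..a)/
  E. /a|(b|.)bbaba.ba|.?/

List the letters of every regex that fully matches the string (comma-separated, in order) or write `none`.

A → no match
B → match
C → no match
D → match
E → no match

B, D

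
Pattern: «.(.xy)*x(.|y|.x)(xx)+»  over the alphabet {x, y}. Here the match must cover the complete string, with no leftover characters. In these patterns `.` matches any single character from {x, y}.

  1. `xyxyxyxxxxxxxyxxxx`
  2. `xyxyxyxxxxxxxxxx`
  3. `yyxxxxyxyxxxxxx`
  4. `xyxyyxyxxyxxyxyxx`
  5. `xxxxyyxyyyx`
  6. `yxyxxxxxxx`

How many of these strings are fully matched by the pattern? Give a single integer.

1 → no match
2 → match
3 → no match
4 → match
5 → no match — must end with `xx`
6 → match
Total matched: 3

3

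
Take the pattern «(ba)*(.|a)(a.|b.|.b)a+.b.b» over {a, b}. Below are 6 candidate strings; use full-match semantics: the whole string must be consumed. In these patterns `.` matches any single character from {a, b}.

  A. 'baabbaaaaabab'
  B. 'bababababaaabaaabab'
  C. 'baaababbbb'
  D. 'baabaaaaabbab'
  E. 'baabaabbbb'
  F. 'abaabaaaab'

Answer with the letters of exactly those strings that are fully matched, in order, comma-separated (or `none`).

A → match
B → match
C → match
D → match
E → match
F → no match

A, B, C, D, E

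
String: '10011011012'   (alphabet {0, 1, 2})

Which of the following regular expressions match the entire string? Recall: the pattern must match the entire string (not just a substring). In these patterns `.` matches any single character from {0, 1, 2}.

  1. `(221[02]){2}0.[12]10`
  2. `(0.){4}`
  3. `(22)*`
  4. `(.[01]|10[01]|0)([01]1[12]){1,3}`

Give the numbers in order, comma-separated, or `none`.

4

1 → no match — must start with '221'
2 → no match — must start with '0'
3 → no match
4 → match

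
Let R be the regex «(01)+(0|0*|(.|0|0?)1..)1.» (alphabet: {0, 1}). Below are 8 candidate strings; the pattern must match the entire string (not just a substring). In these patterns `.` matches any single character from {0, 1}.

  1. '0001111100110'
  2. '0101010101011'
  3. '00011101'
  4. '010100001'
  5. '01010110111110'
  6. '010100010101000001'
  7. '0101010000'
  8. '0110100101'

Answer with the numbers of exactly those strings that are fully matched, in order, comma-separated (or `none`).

2

1 → no match — must start with '01'
2 → match
3. '00011101' → no match — must start with '01'
4. '010100001' → no match
5 → no match
6 → no match
7. '0101010000' → no match
8. '0110100101' → no match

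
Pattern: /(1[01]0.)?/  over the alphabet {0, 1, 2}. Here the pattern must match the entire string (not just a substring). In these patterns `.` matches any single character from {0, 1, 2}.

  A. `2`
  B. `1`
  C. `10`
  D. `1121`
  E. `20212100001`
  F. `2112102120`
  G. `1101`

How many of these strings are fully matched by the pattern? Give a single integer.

A → no match
B → no match
C → no match
D → no match
E → no match
F → no match
G → match
Total matched: 1

1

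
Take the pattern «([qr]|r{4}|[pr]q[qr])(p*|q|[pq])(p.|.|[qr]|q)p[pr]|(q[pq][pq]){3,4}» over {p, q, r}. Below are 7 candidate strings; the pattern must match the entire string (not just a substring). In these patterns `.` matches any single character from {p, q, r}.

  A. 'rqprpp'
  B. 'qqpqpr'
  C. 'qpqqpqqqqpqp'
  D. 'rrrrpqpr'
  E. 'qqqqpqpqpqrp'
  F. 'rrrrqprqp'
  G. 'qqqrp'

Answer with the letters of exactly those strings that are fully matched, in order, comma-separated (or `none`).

A, B, D

A. 'rqprpp' → match
B. 'qqpqpr' → match
C. 'qpqqpqqqqpqp' → no match
D. 'rrrrpqpr' → match
E. 'qqqqpqpqpqrp' → no match
F. 'rrrrqprqp' → no match
G. 'qqqrp' → no match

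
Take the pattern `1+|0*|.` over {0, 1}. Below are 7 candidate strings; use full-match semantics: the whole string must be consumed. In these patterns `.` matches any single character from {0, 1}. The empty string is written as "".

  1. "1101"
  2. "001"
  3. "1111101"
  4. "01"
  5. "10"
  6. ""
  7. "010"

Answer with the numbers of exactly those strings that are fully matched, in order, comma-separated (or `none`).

6

1. "1101" → no match
2. "001" → no match
3. "1111101" → no match
4. "01" → no match
5. "10" → no match
6. "" → match
7. "010" → no match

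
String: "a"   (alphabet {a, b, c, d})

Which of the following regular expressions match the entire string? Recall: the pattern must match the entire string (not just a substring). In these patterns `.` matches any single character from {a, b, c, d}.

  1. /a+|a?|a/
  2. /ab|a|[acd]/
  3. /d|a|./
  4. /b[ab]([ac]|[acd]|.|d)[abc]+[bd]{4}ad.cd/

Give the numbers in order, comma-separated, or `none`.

1 → match
2 → match
3 → match
4 → no match — must start with "b"

1, 2, 3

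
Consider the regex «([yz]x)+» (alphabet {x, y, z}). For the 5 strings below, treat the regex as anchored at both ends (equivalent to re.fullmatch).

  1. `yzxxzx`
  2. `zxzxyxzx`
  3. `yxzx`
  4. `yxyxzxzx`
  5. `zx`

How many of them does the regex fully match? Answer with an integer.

4

1 → no match
2 → match
3 → match
4 → match
5 → match
Total matched: 4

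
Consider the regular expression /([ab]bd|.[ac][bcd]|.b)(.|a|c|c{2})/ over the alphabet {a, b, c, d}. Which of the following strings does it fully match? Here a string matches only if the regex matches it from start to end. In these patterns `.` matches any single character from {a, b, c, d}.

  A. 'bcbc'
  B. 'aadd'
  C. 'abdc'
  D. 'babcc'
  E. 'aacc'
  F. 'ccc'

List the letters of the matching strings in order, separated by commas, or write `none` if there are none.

A → match
B → match
C → match
D → match
E → match
F → no match

A, B, C, D, E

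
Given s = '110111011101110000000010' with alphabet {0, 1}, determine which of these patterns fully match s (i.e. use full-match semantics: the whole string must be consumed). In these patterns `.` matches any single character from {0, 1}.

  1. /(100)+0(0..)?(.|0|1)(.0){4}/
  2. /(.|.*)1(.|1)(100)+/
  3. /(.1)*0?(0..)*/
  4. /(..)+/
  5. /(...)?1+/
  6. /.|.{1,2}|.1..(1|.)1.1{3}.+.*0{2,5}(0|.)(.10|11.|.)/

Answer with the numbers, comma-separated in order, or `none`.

1 → no match — must start with '100'
2 → no match — must end with '100'
3 → match
4 → match
5 → no match — must end with '1'
6 → match

3, 4, 6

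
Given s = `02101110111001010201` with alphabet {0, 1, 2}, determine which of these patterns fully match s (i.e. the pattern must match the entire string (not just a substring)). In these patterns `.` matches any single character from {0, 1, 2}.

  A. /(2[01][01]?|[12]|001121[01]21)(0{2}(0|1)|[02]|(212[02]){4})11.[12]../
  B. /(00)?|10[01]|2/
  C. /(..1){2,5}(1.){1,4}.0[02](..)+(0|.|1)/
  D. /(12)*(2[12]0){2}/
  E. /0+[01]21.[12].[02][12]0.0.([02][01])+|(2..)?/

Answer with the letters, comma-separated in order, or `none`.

C

A → no match
B → no match
C → match
D → no match — must end with `0`
E → no match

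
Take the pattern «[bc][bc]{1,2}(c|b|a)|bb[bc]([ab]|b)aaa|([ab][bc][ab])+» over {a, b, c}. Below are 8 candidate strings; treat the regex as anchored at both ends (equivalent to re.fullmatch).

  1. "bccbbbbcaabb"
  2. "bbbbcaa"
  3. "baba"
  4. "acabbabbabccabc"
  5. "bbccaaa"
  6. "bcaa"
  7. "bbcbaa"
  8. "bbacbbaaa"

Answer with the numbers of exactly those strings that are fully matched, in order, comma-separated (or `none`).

1 → no match
2 → no match
3 → no match
4 → no match
5 → no match
6 → no match
7 → no match
8 → no match

none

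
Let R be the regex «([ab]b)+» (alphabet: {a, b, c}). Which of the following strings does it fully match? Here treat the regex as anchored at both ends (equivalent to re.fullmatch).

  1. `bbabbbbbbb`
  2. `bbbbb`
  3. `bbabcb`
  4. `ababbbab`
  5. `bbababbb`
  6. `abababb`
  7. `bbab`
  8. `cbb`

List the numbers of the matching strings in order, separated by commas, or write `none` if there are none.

1. `bbabbbbbbb` → match
2. `bbbbb` → no match
3. `bbabcb` → no match
4. `ababbbab` → match
5. `bbababbb` → match
6. `abababb` → no match
7. `bbab` → match
8. `cbb` → no match

1, 4, 5, 7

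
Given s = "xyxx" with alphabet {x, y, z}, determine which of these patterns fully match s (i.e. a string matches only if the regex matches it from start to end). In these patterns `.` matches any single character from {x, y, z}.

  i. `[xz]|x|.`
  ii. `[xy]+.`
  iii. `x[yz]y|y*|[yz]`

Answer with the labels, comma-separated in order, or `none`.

i → no match
ii → match
iii → no match

ii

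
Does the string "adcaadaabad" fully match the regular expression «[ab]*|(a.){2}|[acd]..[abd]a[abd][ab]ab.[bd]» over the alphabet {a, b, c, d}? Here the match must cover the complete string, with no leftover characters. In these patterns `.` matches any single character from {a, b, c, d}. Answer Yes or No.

Yes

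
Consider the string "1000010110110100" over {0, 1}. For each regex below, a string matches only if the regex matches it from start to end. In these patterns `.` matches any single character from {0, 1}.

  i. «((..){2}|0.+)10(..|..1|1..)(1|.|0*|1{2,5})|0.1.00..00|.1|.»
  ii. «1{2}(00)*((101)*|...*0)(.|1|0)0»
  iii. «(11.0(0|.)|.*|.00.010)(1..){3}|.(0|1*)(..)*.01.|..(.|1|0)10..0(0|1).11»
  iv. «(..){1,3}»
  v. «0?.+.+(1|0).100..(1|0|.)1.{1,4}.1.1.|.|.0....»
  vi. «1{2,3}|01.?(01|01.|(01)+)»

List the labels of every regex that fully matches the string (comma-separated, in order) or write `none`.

iii

i → no match
ii → no match
iii → match
iv → no match
v → no match
vi → no match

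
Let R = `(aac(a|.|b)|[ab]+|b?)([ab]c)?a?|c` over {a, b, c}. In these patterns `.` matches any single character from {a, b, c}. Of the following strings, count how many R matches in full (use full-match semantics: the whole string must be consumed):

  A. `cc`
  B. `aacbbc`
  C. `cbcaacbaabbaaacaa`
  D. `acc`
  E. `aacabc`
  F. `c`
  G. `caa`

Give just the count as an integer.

A. `cc` → no match
B. `aacbbc` → match
C → no match
D. `acc` → no match
E. `aacabc` → match
F. `c` → match
G. `caa` → no match
Total matched: 3

3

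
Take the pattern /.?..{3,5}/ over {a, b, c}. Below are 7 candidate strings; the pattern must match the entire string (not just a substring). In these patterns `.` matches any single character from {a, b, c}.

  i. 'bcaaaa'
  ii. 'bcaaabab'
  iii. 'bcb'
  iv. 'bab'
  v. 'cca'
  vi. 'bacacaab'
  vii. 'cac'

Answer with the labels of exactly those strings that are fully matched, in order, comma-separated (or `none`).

i

i → match
ii → no match
iii → no match
iv → no match
v → no match
vi → no match
vii → no match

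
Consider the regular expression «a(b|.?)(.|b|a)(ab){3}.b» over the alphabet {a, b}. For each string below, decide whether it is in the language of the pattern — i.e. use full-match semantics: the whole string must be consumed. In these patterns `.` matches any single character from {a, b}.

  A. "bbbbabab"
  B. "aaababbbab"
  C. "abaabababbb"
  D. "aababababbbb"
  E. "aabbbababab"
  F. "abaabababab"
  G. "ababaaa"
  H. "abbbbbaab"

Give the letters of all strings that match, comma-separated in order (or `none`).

A. "bbbbabab" → no match — must start with "a"
B. "aaababbbab" → no match
C. "abaabababbb" → match
D. "aababababbbb" → no match
E. "aabbbababab" → no match
F. "abaabababab" → match
G. "ababaaa" → no match — must end with "b"
H. "abbbbbaab" → no match

C, F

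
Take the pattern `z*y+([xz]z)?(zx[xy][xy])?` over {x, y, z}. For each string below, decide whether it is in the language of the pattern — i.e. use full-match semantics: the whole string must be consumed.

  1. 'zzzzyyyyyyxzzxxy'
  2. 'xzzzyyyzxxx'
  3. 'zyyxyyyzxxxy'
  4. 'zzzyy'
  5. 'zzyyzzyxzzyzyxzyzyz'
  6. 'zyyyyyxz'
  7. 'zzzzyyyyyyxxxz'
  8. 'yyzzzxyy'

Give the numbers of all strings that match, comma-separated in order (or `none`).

1 → match
2. 'xzzzyyyzxxx' → no match
3. 'zyyxyyyzxxxy' → no match
4. 'zzzyy' → match
5 → no match
6. 'zyyyyyxz' → match
7 → no match
8. 'yyzzzxyy' → match

1, 4, 6, 8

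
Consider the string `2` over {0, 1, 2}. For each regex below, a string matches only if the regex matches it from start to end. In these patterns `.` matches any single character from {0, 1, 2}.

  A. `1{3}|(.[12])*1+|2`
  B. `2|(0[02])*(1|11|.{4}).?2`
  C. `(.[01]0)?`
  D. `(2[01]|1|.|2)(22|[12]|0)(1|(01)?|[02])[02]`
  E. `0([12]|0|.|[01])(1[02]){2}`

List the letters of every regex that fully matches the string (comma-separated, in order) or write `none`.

A, B

A → match
B → match
C → no match
D → no match
E → no match — must start with `0`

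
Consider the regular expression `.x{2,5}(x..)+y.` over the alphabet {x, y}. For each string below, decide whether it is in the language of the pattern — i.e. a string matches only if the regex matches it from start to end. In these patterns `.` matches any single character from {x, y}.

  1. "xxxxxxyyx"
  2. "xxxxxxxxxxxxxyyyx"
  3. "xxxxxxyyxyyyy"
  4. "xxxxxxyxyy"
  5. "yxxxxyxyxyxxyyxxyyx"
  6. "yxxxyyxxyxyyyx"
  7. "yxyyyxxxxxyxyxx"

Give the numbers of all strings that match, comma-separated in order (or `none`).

1 → match
2 → match
3 → match
4 → match
5 → no match
6 → match
7 → no match

1, 2, 3, 4, 6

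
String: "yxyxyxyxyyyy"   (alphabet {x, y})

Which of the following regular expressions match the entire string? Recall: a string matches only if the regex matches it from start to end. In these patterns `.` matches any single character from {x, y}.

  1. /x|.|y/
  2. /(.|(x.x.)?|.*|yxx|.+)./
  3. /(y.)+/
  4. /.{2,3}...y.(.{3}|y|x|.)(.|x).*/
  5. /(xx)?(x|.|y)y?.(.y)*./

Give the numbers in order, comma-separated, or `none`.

1 → no match
2 → match
3 → match
4 → match
5 → no match

2, 3, 4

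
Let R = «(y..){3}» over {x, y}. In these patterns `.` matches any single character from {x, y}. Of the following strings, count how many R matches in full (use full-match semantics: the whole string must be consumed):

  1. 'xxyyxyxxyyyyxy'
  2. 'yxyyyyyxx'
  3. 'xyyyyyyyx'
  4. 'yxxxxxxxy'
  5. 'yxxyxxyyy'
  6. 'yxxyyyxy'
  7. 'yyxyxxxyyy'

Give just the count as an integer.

1 → no match — must start with 'y'
2. 'yxyyyyyxx' → match
3. 'xyyyyyyyx' → no match — must start with 'y'
4. 'yxxxxxxxy' → no match
5. 'yxxyxxyyy' → match
6. 'yxxyyyxy' → no match
7. 'yyxyxxxyyy' → no match
Total matched: 2

2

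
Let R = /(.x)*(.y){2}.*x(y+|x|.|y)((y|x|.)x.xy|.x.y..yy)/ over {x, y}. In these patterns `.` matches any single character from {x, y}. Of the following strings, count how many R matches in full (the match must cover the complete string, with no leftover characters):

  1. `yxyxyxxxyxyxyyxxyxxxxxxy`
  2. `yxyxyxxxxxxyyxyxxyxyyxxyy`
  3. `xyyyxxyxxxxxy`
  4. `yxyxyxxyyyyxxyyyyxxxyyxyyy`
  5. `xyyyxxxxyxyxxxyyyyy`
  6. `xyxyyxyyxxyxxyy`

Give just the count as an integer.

2

1 → no match
2 → no match
3 → no match
4 → no match
5 → match
6 → match
Total matched: 2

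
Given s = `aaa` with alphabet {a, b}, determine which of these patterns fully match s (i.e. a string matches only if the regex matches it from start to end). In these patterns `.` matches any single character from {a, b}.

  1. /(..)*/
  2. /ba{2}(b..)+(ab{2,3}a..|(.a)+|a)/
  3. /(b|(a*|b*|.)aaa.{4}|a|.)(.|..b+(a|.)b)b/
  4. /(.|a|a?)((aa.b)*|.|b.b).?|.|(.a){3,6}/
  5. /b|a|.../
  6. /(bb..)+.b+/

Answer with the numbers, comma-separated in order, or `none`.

1 → no match
2 → no match — must start with `ba`
3 → no match — must end with `b`
4 → match
5 → match
6 → no match — must start with `bb`

4, 5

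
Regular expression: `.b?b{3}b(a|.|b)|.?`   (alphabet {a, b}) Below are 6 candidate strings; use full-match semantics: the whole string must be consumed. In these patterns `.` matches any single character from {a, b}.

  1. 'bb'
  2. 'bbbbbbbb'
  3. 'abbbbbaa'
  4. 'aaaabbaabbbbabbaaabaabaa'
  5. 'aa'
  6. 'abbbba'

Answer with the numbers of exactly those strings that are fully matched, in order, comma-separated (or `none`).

6

1 → no match
2 → no match
3 → no match
4 → no match
5 → no match
6 → match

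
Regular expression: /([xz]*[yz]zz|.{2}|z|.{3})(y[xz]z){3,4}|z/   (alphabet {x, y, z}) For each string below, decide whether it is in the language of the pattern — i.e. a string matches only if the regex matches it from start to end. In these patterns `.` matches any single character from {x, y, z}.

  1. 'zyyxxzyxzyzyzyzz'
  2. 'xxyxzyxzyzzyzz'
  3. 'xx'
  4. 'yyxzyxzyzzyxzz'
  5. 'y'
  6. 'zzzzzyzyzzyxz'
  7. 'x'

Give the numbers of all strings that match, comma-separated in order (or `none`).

1 → no match
2 → match
3. 'xx' → no match — must end with 'z'
4 → no match
5. 'y' → no match — must end with 'z'
6 → no match
7. 'x' → no match — must end with 'z'

2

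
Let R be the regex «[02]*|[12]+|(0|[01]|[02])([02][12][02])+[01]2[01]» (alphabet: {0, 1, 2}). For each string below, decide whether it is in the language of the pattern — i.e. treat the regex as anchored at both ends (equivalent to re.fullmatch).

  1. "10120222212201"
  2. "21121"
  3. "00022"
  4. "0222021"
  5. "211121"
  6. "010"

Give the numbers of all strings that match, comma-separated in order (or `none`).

1 → no match
2. "21121" → match
3. "00022" → match
4. "0222021" → match
5. "211121" → match
6. "010" → no match

2, 3, 4, 5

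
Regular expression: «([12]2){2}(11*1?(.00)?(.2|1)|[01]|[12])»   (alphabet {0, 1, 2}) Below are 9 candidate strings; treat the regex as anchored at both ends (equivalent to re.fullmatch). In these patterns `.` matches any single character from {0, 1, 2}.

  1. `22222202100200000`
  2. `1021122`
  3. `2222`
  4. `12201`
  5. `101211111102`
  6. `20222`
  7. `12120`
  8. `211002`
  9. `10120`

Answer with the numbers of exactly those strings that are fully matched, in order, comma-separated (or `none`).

7

1 → no match
2. `1021122` → no match
3. `2222` → no match
4. `12201` → no match
5. `101211111102` → no match
6. `20222` → no match
7. `12120` → match
8. `211002` → no match
9. `10120` → no match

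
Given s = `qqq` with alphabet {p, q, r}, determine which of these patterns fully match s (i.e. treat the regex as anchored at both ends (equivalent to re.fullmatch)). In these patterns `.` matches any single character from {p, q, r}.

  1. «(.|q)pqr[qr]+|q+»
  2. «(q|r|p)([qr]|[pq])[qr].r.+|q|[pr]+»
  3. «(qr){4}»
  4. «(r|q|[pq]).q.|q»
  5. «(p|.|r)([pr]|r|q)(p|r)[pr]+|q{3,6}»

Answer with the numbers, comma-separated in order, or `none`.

1, 5

1 → match
2 → no match
3 → no match — must start with `qr`
4 → no match
5 → match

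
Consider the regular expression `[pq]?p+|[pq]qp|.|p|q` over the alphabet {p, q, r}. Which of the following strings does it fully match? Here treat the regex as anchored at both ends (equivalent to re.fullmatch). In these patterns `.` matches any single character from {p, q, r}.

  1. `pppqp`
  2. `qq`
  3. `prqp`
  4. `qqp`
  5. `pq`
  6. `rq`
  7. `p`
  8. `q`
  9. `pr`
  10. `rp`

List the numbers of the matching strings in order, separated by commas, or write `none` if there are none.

1 → no match
2 → no match
3 → no match
4 → match
5 → no match
6 → no match
7 → match
8 → match
9 → no match
10 → no match

4, 7, 8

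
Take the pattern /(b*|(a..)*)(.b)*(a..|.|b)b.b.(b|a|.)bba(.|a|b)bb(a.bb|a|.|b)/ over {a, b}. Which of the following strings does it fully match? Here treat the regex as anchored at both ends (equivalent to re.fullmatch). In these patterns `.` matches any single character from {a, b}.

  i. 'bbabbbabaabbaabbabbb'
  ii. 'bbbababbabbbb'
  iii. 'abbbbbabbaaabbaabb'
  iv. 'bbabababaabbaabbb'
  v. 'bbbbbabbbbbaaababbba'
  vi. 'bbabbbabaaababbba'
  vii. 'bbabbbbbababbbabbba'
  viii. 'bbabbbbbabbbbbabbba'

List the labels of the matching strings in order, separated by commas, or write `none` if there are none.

i, iv, vii, viii

i → match
ii → no match
iii → no match
iv → match
v → no match
vi → no match
vii → match
viii → match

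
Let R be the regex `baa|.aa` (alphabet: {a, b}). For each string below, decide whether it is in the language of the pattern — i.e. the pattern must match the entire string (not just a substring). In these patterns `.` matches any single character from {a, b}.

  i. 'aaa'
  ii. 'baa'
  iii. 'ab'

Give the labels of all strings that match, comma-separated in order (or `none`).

i → match
ii → match
iii → no match

i, ii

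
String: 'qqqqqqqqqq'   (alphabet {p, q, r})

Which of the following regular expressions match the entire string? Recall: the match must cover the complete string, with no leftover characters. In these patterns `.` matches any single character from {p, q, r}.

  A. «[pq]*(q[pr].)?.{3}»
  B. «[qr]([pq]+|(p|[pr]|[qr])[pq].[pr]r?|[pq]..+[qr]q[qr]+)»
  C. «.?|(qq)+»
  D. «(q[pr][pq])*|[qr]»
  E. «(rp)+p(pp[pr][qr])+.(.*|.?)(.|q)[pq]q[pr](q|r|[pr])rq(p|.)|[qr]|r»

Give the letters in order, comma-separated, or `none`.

A → match
B → match
C → match
D → no match
E → no match

A, B, C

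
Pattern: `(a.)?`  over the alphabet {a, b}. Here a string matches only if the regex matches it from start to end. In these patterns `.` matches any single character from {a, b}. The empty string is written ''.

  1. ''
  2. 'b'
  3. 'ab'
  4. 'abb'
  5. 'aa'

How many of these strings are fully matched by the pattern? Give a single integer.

1 → match
2 → no match
3 → match
4 → no match
5 → match
Total matched: 3

3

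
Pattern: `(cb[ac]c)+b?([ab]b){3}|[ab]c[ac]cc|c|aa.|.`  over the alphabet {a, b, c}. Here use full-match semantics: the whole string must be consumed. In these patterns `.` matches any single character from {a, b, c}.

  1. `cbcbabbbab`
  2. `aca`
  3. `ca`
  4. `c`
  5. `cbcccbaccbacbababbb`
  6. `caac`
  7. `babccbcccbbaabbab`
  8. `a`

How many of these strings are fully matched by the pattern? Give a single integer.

3

1. `cbcbabbbab` → no match
2. `aca` → no match
3. `ca` → no match
4. `c` → match
5 → match
6. `caac` → no match
7 → no match
8. `a` → match
Total matched: 3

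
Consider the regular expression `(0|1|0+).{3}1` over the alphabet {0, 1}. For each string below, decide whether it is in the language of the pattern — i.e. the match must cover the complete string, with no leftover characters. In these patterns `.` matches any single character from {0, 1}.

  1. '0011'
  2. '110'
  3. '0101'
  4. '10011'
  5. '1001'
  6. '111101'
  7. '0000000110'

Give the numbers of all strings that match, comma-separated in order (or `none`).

4

1. '0011' → no match
2. '110' → no match — must end with '1'
3. '0101' → no match
4. '10011' → match
5. '1001' → no match
6. '111101' → no match
7. '0000000110' → no match — must end with '1'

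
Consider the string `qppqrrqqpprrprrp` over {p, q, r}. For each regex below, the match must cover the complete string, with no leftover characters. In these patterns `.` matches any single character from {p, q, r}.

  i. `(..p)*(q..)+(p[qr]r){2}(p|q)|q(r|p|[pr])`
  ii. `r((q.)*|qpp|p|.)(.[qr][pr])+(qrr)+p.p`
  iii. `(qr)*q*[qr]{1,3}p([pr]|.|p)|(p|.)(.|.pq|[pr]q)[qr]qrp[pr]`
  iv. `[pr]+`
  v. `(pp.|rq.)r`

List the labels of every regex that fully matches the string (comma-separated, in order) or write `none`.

i

i → match
ii → no match — must start with `r`
iii → no match
iv → no match
v → no match — must end with `r`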